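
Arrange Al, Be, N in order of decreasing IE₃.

Be, N, Al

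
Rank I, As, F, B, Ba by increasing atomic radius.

B is in period 2, group 13; F is in period 2, group 17; As is in period 4, group 15; I is in period 5, group 17; Ba is in period 6, group 2.
Radius decreases left→right (rising Z_eff, same n) and increases top→bottom (higher n).
These span different periods and groups, so the two trends combine.
B > F: both are in period 2; the period trend gives B the larger value.
As > B: period and group pull opposite ways; the down-group shift dominates (121 vs 85 pm).
I > As: period and group pull opposite ways; the down-group shift dominates (133 vs 121 pm).
Ba > I: both effects reinforce here, so Ba is clearly the larger of the two.
Tabulated atomic radius (pm): B 85, F 64, As 121, I 133, Ba 196.
So from smallest to largest: F < B < As < I < Ba.

F < B < As < I < Ba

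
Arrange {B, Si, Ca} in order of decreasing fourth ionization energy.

IE_4 is the cost of taking one more electron from the +3 cation: B³⁺ is the bare [He] core; Si³⁺ still has 1 valence electron; Ca³⁺ is already 1 electron into the core.
Breaking into a closed-shell core is much more expensive than removing a leftover valence electron — Ca and B have the largest IE_4 here.
Tabulated IE_4 (kJ/mol): B 25026, Si 4356, Ca 6491.
So the fourth ionization energies run Si < Ca < B.

B > Ca > Si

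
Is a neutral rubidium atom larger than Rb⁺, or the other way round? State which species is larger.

Rb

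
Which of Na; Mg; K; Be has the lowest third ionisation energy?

K

IE_3 is the cost of taking one more electron from the +2 cation: Na²⁺ is already 1 electron into the core; Mg²⁺ is the bare [Ne] core; K²⁺ is already 1 electron into the core; Be²⁺ is the bare [He] core.
All of these are removing an electron from a noble-gas core or deeper; the smaller core (lower principal quantum number) is held far more tightly, and within a period the higher nuclear charge binds the same core more tightly.
The numbers (kJ/mol): Na 6910, Mg 7733, K 4420, Be 14849.
Overall IE_3 order: K < Na < Mg < Be.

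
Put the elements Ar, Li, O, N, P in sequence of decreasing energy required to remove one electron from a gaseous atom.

Ar, N, O, P, Li

Li is in period 2, group 1; N is in period 2, group 15; O is in period 2, group 16; P is in period 3, group 15; Ar is in period 3, group 18.
Across a period the outer electron is held more tightly (higher IE₁); down a group it sits in a higher shell, more shielded, and comes off more easily.
These span different periods and groups, so the two trends combine.
P > Li: period and group pull opposite ways; the across-period shift dominates (1012 vs 520 kJ/mol).
O > P: relative to P, both the across-period and down-group shifts push O's first ionization energy up.
N > O: this pair runs against the simple trend — see the exception note.
Ar > N: period and group pull opposite ways; the across-period shift dominates (1521 vs 1402 kJ/mol).
Note the exception: N has a higher first ionization energy than O, contrary to the simple trend — pairing an electron in O's 2p⁴ costs repulsion energy, so O ionizes more easily than half-filled N (2p³).
Approximate values (kJ/mol): Li 520, N 1402, O 1314, P 1012, Ar 1521.
So from highest to lowest: Ar > N > O > P > Li.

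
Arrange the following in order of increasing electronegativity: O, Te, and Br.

Atoms toward the upper right of the periodic table pull bonding electrons most strongly.
Neither a single period nor a single group — weigh both effects.
Br > Te: relative to Te, both the across-period and down-group shifts push Br's electronegativity up.
O > Br: period and group pull opposite ways; the down-group shift dominates (3.44 vs 2.96).
For reference (Pauling): O 3.44, Br 2.96, Te 2.10.
So from lowest to highest: Te < Br < O.

Te < Br < O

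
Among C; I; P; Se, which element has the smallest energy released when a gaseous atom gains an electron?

P

C is in period 2, group 14; P is in period 3, group 15; Se is in period 4, group 16; I is in period 5, group 17.
Electron affinity generally becomes more exothermic across a period toward the halogens and less exothermic down a group.
These sit on a diagonal, where the across-period and down-group effects partly cancel.
C > P: period and group pull opposite ways; the down-group shift dominates (122 vs 72 kJ/mol).
Se > C: period and group pull opposite ways; the across-period shift dominates (195 vs 122 kJ/mol).
I > Se: the two effects oppose for this pair; the across-period effect wins (295 vs 195 kJ/mol).
Tabulated electron affinity (kJ/mol): C 122, P 72, Se 195, I 295.
The smallest energy released when a gaseous atom gains an electron among these belongs to P.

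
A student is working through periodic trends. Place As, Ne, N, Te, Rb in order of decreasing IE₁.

IE₁ increases left→right with effective nuclear charge and decreases top→bottom as the valence shell moves farther out.
These span different periods and groups, so the two trends combine.
Te > Rb: Te lies to the right of Rb in period 5, so the across-period effect alone puts Te higher.
As > Te: the two effects oppose for this pair; the down-group effect wins (947 vs 869 kJ/mol).
N > As: N sits above As in group 15, so the down-group effect alone puts N higher.
Ne > N: both are in period 2; the period trend gives Ne the larger value.
Tabulated first ionization energy (kJ/mol): N 1402, Ne 2081, As 947, Rb 403, Te 869.
So from highest to lowest: Ne > N > As > Te > Rb.

Ne > N > As > Te > Rb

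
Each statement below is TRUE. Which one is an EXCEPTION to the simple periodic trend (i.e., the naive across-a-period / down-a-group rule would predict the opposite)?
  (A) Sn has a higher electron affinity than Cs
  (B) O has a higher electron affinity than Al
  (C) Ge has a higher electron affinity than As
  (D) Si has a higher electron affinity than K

(C)

The general trend: electron affinity increases across a period and decreases down a group.
(A) Sn (period 5, group 14) vs Cs (period 6, group 1): the stated order agrees with the simple trend.
(B) O (period 2, group 16) vs Al (period 3, group 13): the stated order agrees with the simple trend.
(C) Ge (period 4, group 14) vs As (period 4, group 15): the stated order contradicts the simple trend.
(D) Si (period 3, group 14) vs K (period 4, group 1): the stated order agrees with the simple trend.
The exception is (C): adding an electron to As's half-filled 4p³ is unfavourable, so Ge (4p²) has the more exothermic EA.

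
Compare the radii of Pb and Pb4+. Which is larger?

Pb

Forming Pb4+ removes 4 electrons from Pb. Fewer electrons for the same nuclear charge means less shielding and a higher Z_eff on the remaining electrons.
A cation is smaller than its parent atom: Pb4+ < Pb.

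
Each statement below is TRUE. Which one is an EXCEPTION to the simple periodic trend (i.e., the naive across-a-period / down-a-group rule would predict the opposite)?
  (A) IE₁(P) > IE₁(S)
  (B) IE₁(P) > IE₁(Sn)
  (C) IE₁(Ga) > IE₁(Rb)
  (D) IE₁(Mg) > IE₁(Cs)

(A)

The general trend: IE₁ increases across a period and decreases down a group.
(A) P (period 3, group 15) vs S (period 3, group 16): the stated order contradicts the simple trend.
(B) P (period 3, group 15) vs Sn (period 5, group 14): the stated order agrees with the simple trend.
(C) Ga (period 4, group 13) vs Rb (period 5, group 1): the stated order agrees with the simple trend.
(D) Mg (period 3, group 2) vs Cs (period 6, group 1): the stated order agrees with the simple trend.
The exception is (A): S (3p⁴) ionizes more easily than half-filled P (3p³) because the paired 3p electron in S is pushed out by e⁻–e⁻ repulsion.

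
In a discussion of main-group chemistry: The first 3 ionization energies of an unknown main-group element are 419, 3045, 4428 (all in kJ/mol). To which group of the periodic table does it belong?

Group 1

Look for the largest jump between consecutive ionization energies: IE2/IE1 ≈ 7.3, far larger than any earlier ratio.
That jump marks the point where a core electron is being removed. So the atom has 1 valence electron.
A main-group element with 1 valence electron is in group 1.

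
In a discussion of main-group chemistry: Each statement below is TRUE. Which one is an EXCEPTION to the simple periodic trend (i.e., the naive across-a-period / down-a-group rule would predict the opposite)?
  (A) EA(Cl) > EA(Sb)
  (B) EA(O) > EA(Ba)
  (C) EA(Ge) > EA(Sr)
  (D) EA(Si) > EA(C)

(D)

The general trend: electron affinity increases across a period and decreases down a group.
(A) Cl (period 3, group 17) vs Sb (period 5, group 15): the stated order agrees with the simple trend.
(B) O (period 2, group 16) vs Ba (period 6, group 2): the stated order agrees with the simple trend.
(C) Ge (period 4, group 14) vs Sr (period 5, group 2): the stated order agrees with the simple trend.
(D) Si (period 3, group 14) vs C (period 2, group 14): the stated order contradicts the simple trend.
The exception is (D): Si's larger, more diffuse 3p orbitals accept an added electron slightly more readily than C's compact 2p.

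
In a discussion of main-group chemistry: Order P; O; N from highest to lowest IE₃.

O, N, P

The third ionization energy removes an electron from the +2 ion. For each element: P²⁺ still has 3 valence electrons; O²⁺ still has 4 valence electrons; N²⁺ still has 3 valence electrons.
All are still removing valence electrons, so compare the +2 ions as you would atoms: IE_3 generally rises across a period (higher Z_eff) and falls down a group (larger shell), subject to the usual subshell exceptions.
Valence configurations: P²⁺ [Ne]3s²3p¹, O²⁺ [He]2s²2p², N²⁺ [He]2s²2p¹.
The numbers (kJ/mol): P 2914, O 5300, N 4578.
Overall IE_3 order: P < N < O.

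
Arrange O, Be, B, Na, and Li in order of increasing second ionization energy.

After 1 electron has been removed, what remains? O⁺ still has 5 valence electrons; Be⁺ still has 1 valence electron; B⁺ still has 2 valence electrons; Na⁺ is the bare [Ne] core; Li⁺ is the bare [He] core.
Core electrons are held far more tightly than valence electrons, so Na and Li top the IE_2 order.
Valence configurations: O⁺ [He]2s²2p³, Be⁺ [He]2s¹, B⁺ [He]2s².
The numbers (kJ/mol): O 3388, Be 1757, B 2427, Na 4562, Li 7298.
Putting it together, IE_2: Be < B < O < Na < Li.

Be < B < O < Na < Li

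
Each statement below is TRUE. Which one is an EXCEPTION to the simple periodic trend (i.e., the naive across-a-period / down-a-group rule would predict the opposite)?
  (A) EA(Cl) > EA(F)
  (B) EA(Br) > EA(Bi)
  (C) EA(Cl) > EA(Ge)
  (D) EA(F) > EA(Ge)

(A)

The general trend: electron affinity increases across a period and decreases down a group.
(A) Cl (period 3, group 17) vs F (period 2, group 17): the stated order contradicts the simple trend.
(B) Br (period 4, group 17) vs Bi (period 6, group 15): the stated order agrees with the simple trend.
(C) Cl (period 3, group 17) vs Ge (period 4, group 14): the stated order agrees with the simple trend.
(D) F (period 2, group 17) vs Ge (period 4, group 14): the stated order agrees with the simple trend.
The exception is (A): F's small 2p subshell makes the incoming electron feel strong e⁻–e⁻ repulsion, so Cl actually releases more energy on gaining an electron.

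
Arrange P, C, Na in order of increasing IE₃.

P < C < Na

IE_3 is the cost of taking one more electron from the +2 cation: P²⁺ still has 3 valence electrons; C²⁺ still has 2 valence electrons; Na²⁺ is already 1 electron into the core.
Core electrons are held far more tightly than valence electrons, so Na tops the IE_3 order.
Valence configurations: P²⁺ [Ne]3s²3p¹, C²⁺ [He]2s².
Tabulated IE_3 (kJ/mol): P 2914, C 4620, Na 6910.
So the third ionization energies run P < C < Na.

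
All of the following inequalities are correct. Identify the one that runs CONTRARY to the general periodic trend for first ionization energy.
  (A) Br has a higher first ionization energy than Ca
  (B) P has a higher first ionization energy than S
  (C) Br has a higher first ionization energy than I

(B)

The general trend: first ionization energy increases across a period and decreases down a group.
(A) Br (period 4, group 17) vs Ca (period 4, group 2): the stated order agrees with the simple trend.
(B) P (period 3, group 15) vs S (period 3, group 16): the stated order contradicts the simple trend.
(C) Br (period 4, group 17) vs I (period 5, group 17): the stated order agrees with the simple trend.
The exception is (B): S (3p⁴) ionizes more easily than half-filled P (3p³) because the paired 3p electron in S is pushed out by e⁻–e⁻ repulsion.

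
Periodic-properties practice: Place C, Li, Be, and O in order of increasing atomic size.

O, C, Be, Li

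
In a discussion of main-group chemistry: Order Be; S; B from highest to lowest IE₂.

IE_2 is the cost of taking one more electron from the +1 cation: Be⁺ still has 1 valence electron; S⁺ still has 5 valence electrons; B⁺ still has 2 valence electrons.
All are still removing valence electrons, so compare the +1 ions as you would atoms: IE_2 generally rises across a period (higher Z_eff) and falls down a group (larger shell), subject to the usual subshell exceptions.
Valence configurations: Be⁺ [He]2s¹, S⁺ [Ne]3s²3p³, B⁺ [He]2s².
Tabulated IE_2 (kJ/mol): Be 1757, S 2252, B 2427.
Putting it together, IE_2: Be < S < B.

B > S > Be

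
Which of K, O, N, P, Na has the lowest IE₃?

P

Consider each +2 ion: K²⁺ is already 1 electron into the core; O²⁺ still has 4 valence electrons; N²⁺ still has 3 valence electrons; P²⁺ still has 3 valence electrons; Na²⁺ is already 1 electron into the core.
Usually core removal costs more than valence removal, but here the competition is close: a tightly held n=2 valence electron can cost more to remove than an n=3 core electron, so the actual values have to decide it.
Valence configurations: O²⁺ [He]2s²2p², N²⁺ [He]2s²2p¹, P²⁺ [Ne]3s²3p¹.
Tabulated IE_3 (kJ/mol): K 4420, O 5300, N 4578, P 2914, Na 6910.
Overall IE_3 order: P < K < N < O < Na.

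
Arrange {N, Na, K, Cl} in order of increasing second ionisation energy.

Consider each +1 ion: N⁺ still has 4 valence electrons; Na⁺ is the bare [Ne] core; K⁺ is the bare [Ar] core; Cl⁺ still has 6 valence electrons.
Pulling an electron out of a noble-gas core costs far more than removing a remaining valence electron, so K and Na sit at the high end of IE_2.
Valence configurations: N⁺ [He]2s²2p², Cl⁺ [Ne]3s²3p⁴.
Tabulated IE_2 (kJ/mol): N 2856, Na 4562, K 3052, Cl 2298.
Overall IE_2 order: Cl < N < K < Na.

Cl < N < K < Na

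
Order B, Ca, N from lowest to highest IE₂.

The second ionization energy removes an electron from the +1 ion. For each element: B⁺ still has 2 valence electrons; Ca⁺ still has 1 valence electron; N⁺ still has 4 valence electrons.
All are still removing valence electrons, so compare the +1 ions as you would atoms: IE_2 generally rises across a period (higher Z_eff) and falls down a group (larger shell), subject to the usual subshell exceptions.
Valence configurations: B⁺ [He]2s², Ca⁺ [Ar]4s¹, N⁺ [He]2s²2p².
Tabulated IE_2 (kJ/mol): B 2427, Ca 1145, N 2856.
Overall IE_2 order: Ca < B < N.

Ca < B < N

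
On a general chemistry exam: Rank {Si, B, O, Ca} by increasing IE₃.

Si < B < Ca < O

The third ionization energy removes an electron from the +2 ion. For each element: Si²⁺ still has 2 valence electrons; B²⁺ still has 1 valence electron; O²⁺ still has 4 valence electrons; Ca²⁺ is the bare [Ar] core.
Usually core removal costs more than valence removal, but here the competition is close: a tightly held n=2 valence electron can cost more to remove than an n=3 core electron, so the actual values have to decide it.
Valence configurations: Si²⁺ [Ne]3s², B²⁺ [He]2s¹, O²⁺ [He]2s²2p².
Tabulated IE_3 (kJ/mol): Si 3232, B 3660, O 5300, Ca 4912.
Hence IE_3: Si < B < Ca < O.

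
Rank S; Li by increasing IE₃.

S < Li

The third ionization energy removes an electron from the +2 ion. For each element: S²⁺ still has 4 valence electrons; Li²⁺ is already 1 electron into the core.
Core electrons are held far more tightly than valence electrons, so Li tops the IE_3 order.
The numbers (kJ/mol): S 3357, Li 11815.
Hence IE_3: S < Li.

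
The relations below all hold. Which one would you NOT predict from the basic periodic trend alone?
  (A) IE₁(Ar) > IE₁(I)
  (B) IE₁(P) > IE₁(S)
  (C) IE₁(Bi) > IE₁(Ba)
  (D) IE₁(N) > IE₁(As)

The general trend: first ionisation energy increases across a period and decreases down a group.
(A) Ar (period 3, group 18) vs I (period 5, group 17): the stated order agrees with the simple trend.
(B) P (period 3, group 15) vs S (period 3, group 16): the stated order contradicts the simple trend.
(C) Bi (period 6, group 15) vs Ba (period 6, group 2): the stated order agrees with the simple trend.
(D) N (period 2, group 15) vs As (period 4, group 15): the stated order agrees with the simple trend.
The exception is (B): S (3p⁴) ionizes more easily than half-filled P (3p³) because the paired 3p electron in S is pushed out by e⁻–e⁻ repulsion.

(B)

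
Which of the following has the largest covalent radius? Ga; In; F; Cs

Atomic radius shrinks across a period as nuclear charge pulls the same shell inward, and grows down a group as new shells are added.
Neither a single period nor a single group — weigh both effects.
Ga > F: both effects reinforce here, so Ga is clearly the larger of the two.
In > Ga: they share group 13; the group trend gives In the larger value.
Cs > In: relative to In, both the across-period and down-group shifts push Cs's atomic radius up.
Tabulated atomic radius (pm): F 64, Ga 124, In 142, Cs 232.
The largest covalent radius among these belongs to Cs.

Cs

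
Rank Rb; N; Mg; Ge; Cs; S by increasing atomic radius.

N < S < Ge < Mg < Rb < Cs

N is in period 2, group 15; Mg is in period 3, group 2; S is in period 3, group 16; Ge is in period 4, group 14; Rb is in period 5, group 1; Cs is in period 6, group 1.
Radius decreases left→right (rising Z_eff, same n) and increases top→bottom (higher n).
Neither a single period nor a single group — weigh both effects.
S > N: period and group pull opposite ways; the down-group shift dominates (103 vs 71 pm).
Ge > S: both effects reinforce here, so Ge is clearly the larger of the two.
Mg > Ge: the two effects oppose for this pair; the across-period effect wins (139 vs 121 pm).
Rb > Mg: both effects reinforce here, so Rb is clearly the larger of the two.
Cs > Rb: they share group 1; the group trend gives Cs the larger value.
For reference (pm): N 71, Mg 139, S 103, Ge 121, Rb 210, Cs 232.
So from smallest to largest: N < S < Ge < Mg < Rb < Cs.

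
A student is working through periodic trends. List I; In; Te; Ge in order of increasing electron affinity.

In < Ge < Te < I

EA tends to increase across a period and decrease down a group, though the pattern is less regular than for IE or radius.
These span different periods and groups, so the two trends combine.
Ge > In: both effects reinforce here, so Ge is clearly the higher of the two.
Te > Ge: the two effects oppose for this pair; the across-period effect wins (190 vs 119 kJ/mol).
I > Te: both are in period 5; the period trend gives I the larger value.
For reference (kJ/mol): Ge 119, In 29, Te 190, I 295.
So from lowest to highest: In < Ge < Te < I.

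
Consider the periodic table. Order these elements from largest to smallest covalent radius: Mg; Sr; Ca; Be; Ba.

Be is in period 2, group 2; Mg is in period 3, group 2; Ca is in period 4, group 2; Sr is in period 5, group 2; Ba is in period 6, group 2.
Across a period the added protons contract the valence shell; down a group each new principal shell makes the atom larger.
All are in group 2, so atomic radius increases down the group.
So from largest to smallest: Ba > Sr > Ca > Mg > Be.

Ba > Sr > Ca > Mg > Be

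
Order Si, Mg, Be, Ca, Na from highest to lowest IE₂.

The second ionization energy removes an electron from the +1 ion. For each element: Si⁺ still has 3 valence electrons; Mg⁺ still has 1 valence electron; Be⁺ still has 1 valence electron; Ca⁺ still has 1 valence electron; Na⁺ is the bare [Ne] core.
Breaking into a closed-shell core is much more expensive than removing a leftover valence electron — Na has the largest IE_2 here.
Valence configurations: Si⁺ [Ne]3s²3p¹, Mg⁺ [Ne]3s¹, Be⁺ [He]2s¹, Ca⁺ [Ar]4s¹.
The numbers (kJ/mol): Si 1577, Mg 1451, Be 1757, Ca 1145, Na 4562.
Hence IE_2: Ca < Mg < Si < Be < Na.

Na > Be > Si > Mg > Ca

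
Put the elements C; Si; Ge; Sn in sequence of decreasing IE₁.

C > Si > Ge > Sn

C is in period 2, group 14; Si is in period 3, group 14; Ge is in period 4, group 14; Sn is in period 5, group 14.
Removing the outermost electron gets harder across a period and easier down a group.
All are in group 14, so first ionization energy increases up the group.
So from highest to lowest: C > Si > Ge > Sn.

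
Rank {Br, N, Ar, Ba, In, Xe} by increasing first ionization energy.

N is in period 2, group 15; Ar is in period 3, group 18; Br is in period 4, group 17; In is in period 5, group 13; Xe is in period 5, group 18; Ba is in period 6, group 2.
Across a period the outer electron is held more tightly (higher IE₁); down a group it sits in a higher shell, more shielded, and comes off more easily.
Neither a single period nor a single group — weigh both effects.
In > Ba: both effects reinforce here, so In is clearly the higher of the two.
Br > In: both effects reinforce here, so Br is clearly the higher of the two.
Xe > Br: period and group pull opposite ways; the across-period shift dominates (1170 vs 1140 kJ/mol).
N > Xe: period and group pull opposite ways; the down-group shift dominates (1402 vs 1170 kJ/mol).
Ar > N: the two effects oppose for this pair; the across-period effect wins (1521 vs 1402 kJ/mol).
Approximate values (kJ/mol): N 1402, Ar 1521, Br 1140, In 558, Xe 1170, Ba 503.
So from lowest to highest: Ba < In < Br < Xe < N < Ar.

Ba, In, Br, Xe, N, Ar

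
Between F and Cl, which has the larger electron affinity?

EA tends to increase across a period and decrease down a group, though the pattern is less regular than for IE or radius.
All are in group 17; the group trend (electron affinity increases up the group) applies, with the exception below.
Note the exception: Cl has a higher electron affinity than F, contrary to the simple trend — F's small 2p subshell makes the incoming electron feel strong e⁻–e⁻ repulsion, so Cl actually releases more energy on gaining an electron.
Tabulated electron affinity (kJ/mol): F 328, Cl 349.
So Cl has the larger electron affinity (Cl > F).

Cl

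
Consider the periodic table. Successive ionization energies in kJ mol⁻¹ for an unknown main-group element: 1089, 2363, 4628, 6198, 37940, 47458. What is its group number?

Group 14

Look for the largest jump between consecutive ionization energies: IE5/IE4 ≈ 6.1, far larger than any earlier ratio.
That jump marks the point where a core electron is being removed. So the atom has 4 valence electrons.
A main-group element with 4 valence electrons is in group 14.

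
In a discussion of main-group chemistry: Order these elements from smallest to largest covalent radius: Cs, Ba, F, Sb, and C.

C is in period 2, group 14; F is in period 2, group 17; Sb is in period 5, group 15; Cs is in period 6, group 1; Ba is in period 6, group 2.
Radius decreases left→right (rising Z_eff, same n) and increases top→bottom (higher n).
Neither a single period nor a single group — weigh both effects.
C > F: C lies to the left of F in period 2, so the across-period effect alone puts C larger.
Sb > C: period and group pull opposite ways; the down-group shift dominates (140 vs 75 pm).
Ba > Sb: relative to Sb, both the across-period and down-group shifts push Ba's atomic radius up.
Cs > Ba: Cs lies to the left of Ba in period 6, so the across-period effect alone puts Cs larger.
Tabulated atomic radius (pm): C 75, F 64, Sb 140, Cs 232, Ba 196.
So from smallest to largest: F < C < Sb < Ba < Cs.

F < C < Sb < Ba < Cs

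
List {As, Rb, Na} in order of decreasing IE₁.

Na is in period 3, group 1; As is in period 4, group 15; Rb is in period 5, group 1.
Removing the outermost electron gets harder across a period and easier down a group.
Here both period and group differ, so the two effects have to be weighed against each other.
Na > Rb: Na sits above Rb in group 1, so the down-group effect alone puts Na higher.
As > Na: period and group pull opposite ways; the across-period shift dominates (947 vs 496 kJ/mol).
For reference (kJ/mol): Na 496, As 947, Rb 403.
So from highest to lowest: As > Na > Rb.

As, Na, Rb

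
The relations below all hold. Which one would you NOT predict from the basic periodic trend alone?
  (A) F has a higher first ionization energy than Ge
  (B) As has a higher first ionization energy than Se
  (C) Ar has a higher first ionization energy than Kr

(B)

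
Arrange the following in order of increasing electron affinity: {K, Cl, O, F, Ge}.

K, Ge, O, F, Cl

O is in period 2, group 16; F is in period 2, group 17; Cl is in period 3, group 17; K is in period 4, group 1; Ge is in period 4, group 14.
EA tends to increase across a period and decrease down a group, though the pattern is less regular than for IE or radius.
Here both period and group differ, so the two effects have to be weighed against each other.
Ge > K: both are in period 4; the period trend gives Ge the larger value.
O > Ge: both effects reinforce here, so O is clearly the higher of the two.
F > O: F lies to the right of O in period 2, so the across-period effect alone puts F higher.
Cl > F: this pair runs against the simple trend — see the exception note.
Note the exception: Cl has a higher electron affinity than F, contrary to the simple trend — F's small 2p subshell makes the incoming electron feel strong e⁻–e⁻ repulsion, so Cl actually releases more energy on gaining an electron.
For reference (kJ/mol): O 141, F 328, Cl 349, K 48, Ge 119.
So from lowest to highest: K < Ge < O < F < Cl.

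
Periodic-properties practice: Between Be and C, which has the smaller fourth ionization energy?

Consider each +3 ion: Be³⁺ is already 1 electron into the core; C³⁺ still has 1 valence electron.
Breaking into a closed-shell core is much more expensive than removing a leftover valence electron — Be has the largest IE_4 here.
The numbers (kJ/mol): Be 21007, C 6223.
Overall IE_4 order: C < Be.

C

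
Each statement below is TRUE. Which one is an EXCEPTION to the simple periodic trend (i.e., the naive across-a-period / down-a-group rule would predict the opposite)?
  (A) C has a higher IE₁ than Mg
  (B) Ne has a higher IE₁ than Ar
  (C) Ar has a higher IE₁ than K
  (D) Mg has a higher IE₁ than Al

The general trend: IE₁ increases across a period and decreases down a group.
(A) C (period 2, group 14) vs Mg (period 3, group 2): the stated order agrees with the simple trend.
(B) Ne (period 2, group 18) vs Ar (period 3, group 18): the stated order agrees with the simple trend.
(C) Ar (period 3, group 18) vs K (period 4, group 1): the stated order agrees with the simple trend.
(D) Mg (period 3, group 2) vs Al (period 3, group 13): the stated order contradicts the simple trend.
The exception is (D): Al's single 3p electron is easier to remove than one from Mg's filled 3s².

(D)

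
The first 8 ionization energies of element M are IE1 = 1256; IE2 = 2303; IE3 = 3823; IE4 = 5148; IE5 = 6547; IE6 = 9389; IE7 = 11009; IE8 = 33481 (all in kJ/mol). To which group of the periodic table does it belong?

Group 17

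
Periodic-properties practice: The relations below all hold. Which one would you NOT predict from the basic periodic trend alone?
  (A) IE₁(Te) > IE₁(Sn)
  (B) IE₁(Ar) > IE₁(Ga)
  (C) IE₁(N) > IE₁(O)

The general trend: IE₁ increases across a period and decreases down a group.
(A) Te (period 5, group 16) vs Sn (period 5, group 14): the stated order agrees with the simple trend.
(B) Ar (period 3, group 18) vs Ga (period 4, group 13): the stated order agrees with the simple trend.
(C) N (period 2, group 15) vs O (period 2, group 16): the stated order contradicts the simple trend.
The exception is (C): pairing an electron in O's 2p⁴ costs repulsion energy, so O ionizes more easily than half-filled N (2p³).

(C)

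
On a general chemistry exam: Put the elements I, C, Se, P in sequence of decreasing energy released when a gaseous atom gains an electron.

C is in period 2, group 14; P is in period 3, group 15; Se is in period 4, group 16; I is in period 5, group 17.
Atoms with high Z_eff and room in the valence shell (especially the halogens) have the most exothermic electron affinities.
These sit on a diagonal, where the across-period and down-group effects partly cancel.
C > P: period and group pull opposite ways; the down-group shift dominates (122 vs 72 kJ/mol).
Se > C: the two effects oppose for this pair; the across-period effect wins (195 vs 122 kJ/mol).
I > Se: the two effects oppose for this pair; the across-period effect wins (295 vs 195 kJ/mol).
For reference (kJ/mol): C 122, P 72, Se 195, I 295.
So from highest to lowest: I > Se > C > P.

I > Se > C > P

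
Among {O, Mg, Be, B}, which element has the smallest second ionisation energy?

Mg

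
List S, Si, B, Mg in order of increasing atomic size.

B is in period 2, group 13; Mg is in period 3, group 2; Si is in period 3, group 14; S is in period 3, group 16.
Across a period the added protons contract the valence shell; down a group each new principal shell makes the atom larger.
Neither a single period nor a single group — weigh both effects.
S > B: the two effects oppose for this pair; the down-group effect wins (103 vs 85 pm).
Si > S: Si lies to the left of S in period 3, so the across-period effect alone puts Si larger.
Mg > Si: both are in period 3; the period trend gives Mg the larger value.
For reference (pm): B 85, Mg 139, Si 116, S 103.
So from smallest to largest: B < S < Si < Mg.

B < S < Si < Mg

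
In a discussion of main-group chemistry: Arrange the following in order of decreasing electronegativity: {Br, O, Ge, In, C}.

C is in period 2, group 14; O is in period 2, group 16; Ge is in period 4, group 14; Br is in period 4, group 17; In is in period 5, group 13.
Electronegativity increases across a period and decreases down a group, tracking effective nuclear charge and atomic size.
These span different periods and groups, so the two trends combine.
Ge > In: relative to In, both the across-period and down-group shifts push Ge's electronegativity up.
C > Ge: C sits above Ge in group 14, so the down-group effect alone puts C higher.
Br > C: period and group pull opposite ways; the across-period shift dominates (2.96 vs 2.55).
O > Br: the two effects oppose for this pair; the down-group effect wins (3.44 vs 2.96).
Approximate values (Pauling): C 2.55, O 3.44, Ge 2.01, Br 2.96, In 1.78.
So from highest to lowest: O > Br > C > Ge > In.

O > Br > C > Ge > In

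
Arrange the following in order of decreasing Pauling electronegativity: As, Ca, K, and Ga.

As > Ga > Ca > K

K is in period 4, group 1; Ca is in period 4, group 2; Ga is in period 4, group 13; As is in period 4, group 15.
Electronegativity increases across a period and decreases down a group, tracking effective nuclear charge and atomic size.
All lie in period 4, so electronegativity increases left to right.
So from highest to lowest: As > Ga > Ca > K.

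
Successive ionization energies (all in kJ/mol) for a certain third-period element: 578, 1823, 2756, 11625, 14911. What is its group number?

Look for the largest jump between consecutive ionization energies: IE4/IE3 ≈ 4.2, far larger than any earlier ratio.
That jump marks the point where a core electron is being removed. So the atom has 3 valence electrons.
A main-group element with 3 valence electrons is in group 13.

Group 13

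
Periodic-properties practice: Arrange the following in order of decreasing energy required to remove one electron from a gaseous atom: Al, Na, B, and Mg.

B > Mg > Al > Na

B is in period 2, group 13; Na is in period 3, group 1; Mg is in period 3, group 2; Al is in period 3, group 13.
IE₁ increases left→right with effective nuclear charge and decreases top→bottom as the valence shell moves farther out.
These span different periods and groups, so the two trends combine.
Al > Na: both are in period 3; the period trend gives Al the larger value.
Mg > Al: this pair runs against the simple trend — see the exception note.
B > Mg: both effects reinforce here, so B is clearly the higher of the two.
Note the exception: Mg has a higher first ionization energy than Al, contrary to the simple trend — Al's single 3p electron is easier to remove than one from Mg's filled 3s².
For reference (kJ/mol): B 801, Na 496, Mg 738, Al 578.
So from highest to lowest: B > Mg > Al > Na.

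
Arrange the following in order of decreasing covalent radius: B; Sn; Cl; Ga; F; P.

Sn > Ga > P > Cl > B > F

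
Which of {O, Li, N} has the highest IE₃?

Li

The third ionization energy removes an electron from the +2 ion. For each element: O²⁺ still has 4 valence electrons; Li²⁺ is already 1 electron into the core; N²⁺ still has 3 valence electrons.
Pulling an electron out of a noble-gas core costs far more than removing a remaining valence electron, so Li sits at the high end of IE_3.
Valence configurations: O²⁺ [He]2s²2p², N²⁺ [He]2s²2p¹.
Tabulated IE_3 (kJ/mol): O 5300, Li 11815, N 4578.
Putting it together, IE_3: N < O < Li.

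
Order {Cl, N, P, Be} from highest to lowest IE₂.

N > Cl > P > Be

The second ionization energy removes an electron from the +1 ion. For each element: Cl⁺ still has 6 valence electrons; N⁺ still has 4 valence electrons; P⁺ still has 4 valence electrons; Be⁺ still has 1 valence electron.
All are still removing valence electrons, so compare the +1 ions as you would atoms: IE_2 generally rises across a period (higher Z_eff) and falls down a group (larger shell), subject to the usual subshell exceptions.
Valence configurations: Cl⁺ [Ne]3s²3p⁴, N⁺ [He]2s²2p², P⁺ [Ne]3s²3p², Be⁺ [He]2s¹.
Tabulated IE_2 (kJ/mol): Cl 2298, N 2856, P 1907, Be 1757.
So the second ionization energies run Be < P < Cl < N.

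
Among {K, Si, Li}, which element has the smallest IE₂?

Si

The second ionization energy removes an electron from the +1 ion. For each element: K⁺ is the bare [Ar] core; Si⁺ still has 3 valence electrons; Li⁺ is the bare [He] core.
Core electrons are held far more tightly than valence electrons, so K and Li top the IE_2 order.
Approximate IE_2 values (kJ/mol): K 3052, Si 1577, Li 7298.
Putting it together, IE_2: Si < K < Li.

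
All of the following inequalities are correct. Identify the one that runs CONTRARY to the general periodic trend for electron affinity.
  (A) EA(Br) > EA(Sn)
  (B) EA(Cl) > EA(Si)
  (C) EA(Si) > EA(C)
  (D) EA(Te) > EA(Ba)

The general trend: electron affinity increases across a period and decreases down a group.
(A) Br (period 4, group 17) vs Sn (period 5, group 14): the stated order agrees with the simple trend.
(B) Cl (period 3, group 17) vs Si (period 3, group 14): the stated order agrees with the simple trend.
(C) Si (period 3, group 14) vs C (period 2, group 14): the stated order contradicts the simple trend.
(D) Te (period 5, group 16) vs Ba (period 6, group 2): the stated order agrees with the simple trend.
The exception is (C): Si's larger, more diffuse 3p orbitals accept an added electron slightly more readily than C's compact 2p.

(C)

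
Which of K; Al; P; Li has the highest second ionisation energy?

After 1 electron has been removed, what remains? K⁺ is the bare [Ar] core; Al⁺ still has 2 valence electrons; P⁺ still has 4 valence electrons; Li⁺ is the bare [He] core.
Core electrons are held far more tightly than valence electrons, so K and Li top the IE_2 order.
Valence configurations: Al⁺ [Ne]3s², P⁺ [Ne]3s²3p².
Approximate IE_2 values (kJ/mol): K 3052, Al 1817, P 1907, Li 7298.
Hence IE_2: Al < P < K < Li.

Li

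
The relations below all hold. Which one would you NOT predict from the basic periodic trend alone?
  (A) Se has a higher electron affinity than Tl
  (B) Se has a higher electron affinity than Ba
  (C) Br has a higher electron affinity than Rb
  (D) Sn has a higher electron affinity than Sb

The general trend: electron affinity increases across a period and decreases down a group.
(A) Se (period 4, group 16) vs Tl (period 6, group 13): the stated order agrees with the simple trend.
(B) Se (period 4, group 16) vs Ba (period 6, group 2): the stated order agrees with the simple trend.
(C) Br (period 4, group 17) vs Rb (period 5, group 1): the stated order agrees with the simple trend.
(D) Sn (period 5, group 14) vs Sb (period 5, group 15): the stated order contradicts the simple trend.
The exception is (D): adding an electron to Sb's half-filled 5p³ is unfavourable, so Sn has the more exothermic EA.

(D)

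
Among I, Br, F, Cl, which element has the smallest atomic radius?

F

Across a period the added protons contract the valence shell; down a group each new principal shell makes the atom larger.
All are in group 17, so atomic radius increases down the group.
The smallest atomic radius among these belongs to F.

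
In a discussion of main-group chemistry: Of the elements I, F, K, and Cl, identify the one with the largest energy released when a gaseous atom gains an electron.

Cl

F is in period 2, group 17; Cl is in period 3, group 17; K is in period 4, group 1; I is in period 5, group 17.
Atoms with high Z_eff and room in the valence shell (especially the halogens) have the most exothermic electron affinities.
Here both period and group differ, so the two effects have to be weighed against each other.
I > K: period and group pull opposite ways; the across-period shift dominates (295 vs 48 kJ/mol).
F > I: they share group 17; the group trend gives F the larger value.
Cl > F: this pair runs against the simple trend — see the exception note.
Note the exception: Cl has a higher electron affinity than F, contrary to the simple trend — F's small 2p subshell makes the incoming electron feel strong e⁻–e⁻ repulsion, so Cl actually releases more energy on gaining an electron.
Tabulated electron affinity (kJ/mol): F 328, Cl 349, K 48, I 295.
The largest energy released when a gaseous atom gains an electron among these belongs to Cl.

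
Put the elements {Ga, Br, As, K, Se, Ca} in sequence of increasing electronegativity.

K < Ca < Ga < As < Se < Br

K is in period 4, group 1; Ca is in period 4, group 2; Ga is in period 4, group 13; As is in period 4, group 15; Se is in period 4, group 16; Br is in period 4, group 17.
Electronegativity increases across a period and decreases down a group, tracking effective nuclear charge and atomic size.
All lie in period 4, so electronegativity increases left to right.
So from lowest to highest: K < Ca < Ga < As < Se < Br.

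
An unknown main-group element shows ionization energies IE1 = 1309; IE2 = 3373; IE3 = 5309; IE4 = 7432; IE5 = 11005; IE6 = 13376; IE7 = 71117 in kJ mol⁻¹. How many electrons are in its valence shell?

6

Look for the largest jump between consecutive ionization energies: IE7/IE6 ≈ 5.3, far larger than any earlier ratio.
That jump marks the point where a core electron is being removed. So the atom has 6 valence electrons.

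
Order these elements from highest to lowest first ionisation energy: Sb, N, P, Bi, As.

N > P > As > Sb > Bi

N is in period 2, group 15; P is in period 3, group 15; As is in period 4, group 15; Sb is in period 5, group 15; Bi is in period 6, group 15.
IE₁ increases left→right with effective nuclear charge and decreases top→bottom as the valence shell moves farther out.
All are in group 15, so first ionization energy increases up the group.
So from highest to lowest: N > P > As > Sb > Bi.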